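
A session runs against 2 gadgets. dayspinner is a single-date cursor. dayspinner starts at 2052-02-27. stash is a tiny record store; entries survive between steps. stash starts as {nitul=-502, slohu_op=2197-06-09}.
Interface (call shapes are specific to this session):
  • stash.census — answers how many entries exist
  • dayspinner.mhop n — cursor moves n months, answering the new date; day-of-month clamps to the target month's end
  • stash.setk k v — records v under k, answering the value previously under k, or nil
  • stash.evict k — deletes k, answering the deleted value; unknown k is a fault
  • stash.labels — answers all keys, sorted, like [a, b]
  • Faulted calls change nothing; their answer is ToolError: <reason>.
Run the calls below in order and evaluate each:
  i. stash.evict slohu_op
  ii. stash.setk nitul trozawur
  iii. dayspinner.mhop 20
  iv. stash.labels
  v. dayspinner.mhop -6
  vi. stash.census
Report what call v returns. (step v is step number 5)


Act: stash.evict[k='slohu_op']
Obs: 2197-06-09
Act: stash.setk[k='nitul'; v='trozawur']
Obs: -502
Act: dayspinner.mhop[n='20']
Obs: 2053-10-27
Act: stash.labels[]
Obs: [nitul]
Act: dayspinner.mhop[n='-6']
Obs: 2053-04-27
Act: stash.census[]
Obs: 1

Answer: 2053-04-27


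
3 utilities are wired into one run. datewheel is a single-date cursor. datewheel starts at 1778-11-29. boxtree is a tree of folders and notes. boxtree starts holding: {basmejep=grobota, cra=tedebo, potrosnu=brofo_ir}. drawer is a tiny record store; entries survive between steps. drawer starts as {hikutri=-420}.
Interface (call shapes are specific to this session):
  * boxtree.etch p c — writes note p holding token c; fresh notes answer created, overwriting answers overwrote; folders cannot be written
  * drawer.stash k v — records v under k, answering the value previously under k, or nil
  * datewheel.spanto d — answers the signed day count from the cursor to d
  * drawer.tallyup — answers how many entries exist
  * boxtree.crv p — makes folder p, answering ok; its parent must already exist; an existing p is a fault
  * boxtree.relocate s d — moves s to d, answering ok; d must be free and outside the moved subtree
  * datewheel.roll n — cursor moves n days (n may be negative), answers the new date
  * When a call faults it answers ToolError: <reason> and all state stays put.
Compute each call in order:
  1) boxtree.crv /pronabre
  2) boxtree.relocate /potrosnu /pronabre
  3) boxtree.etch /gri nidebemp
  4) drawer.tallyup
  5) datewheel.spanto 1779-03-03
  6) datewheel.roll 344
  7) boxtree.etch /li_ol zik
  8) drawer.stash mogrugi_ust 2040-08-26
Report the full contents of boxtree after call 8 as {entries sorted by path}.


·→ boxtree.crv(p='/pronabre')
·← ok
·→ boxtree.relocate(s='/potrosnu', d='/pronabre')
·← ToolError: exists
·→ boxtree.etch(p='/gri', c='nidebemp')
·← created
·→ drawer.tallyup()
·← 1
·→ datewheel.spanto(d='1779-03-03')
·← 94
·→ datewheel.roll(n='344')
·← 1779-11-08
·→ boxtree.etch(p='/li_ol', c='zik')
·← created
·→ drawer.stash(k='mogrugi_ust', v='2040-08-26')
·← nil

Answer: {basmejep=grobota, cra=tedebo, gri=nidebemp, li_ol=zik, potrosnu=brofo_ir, pronabre/}


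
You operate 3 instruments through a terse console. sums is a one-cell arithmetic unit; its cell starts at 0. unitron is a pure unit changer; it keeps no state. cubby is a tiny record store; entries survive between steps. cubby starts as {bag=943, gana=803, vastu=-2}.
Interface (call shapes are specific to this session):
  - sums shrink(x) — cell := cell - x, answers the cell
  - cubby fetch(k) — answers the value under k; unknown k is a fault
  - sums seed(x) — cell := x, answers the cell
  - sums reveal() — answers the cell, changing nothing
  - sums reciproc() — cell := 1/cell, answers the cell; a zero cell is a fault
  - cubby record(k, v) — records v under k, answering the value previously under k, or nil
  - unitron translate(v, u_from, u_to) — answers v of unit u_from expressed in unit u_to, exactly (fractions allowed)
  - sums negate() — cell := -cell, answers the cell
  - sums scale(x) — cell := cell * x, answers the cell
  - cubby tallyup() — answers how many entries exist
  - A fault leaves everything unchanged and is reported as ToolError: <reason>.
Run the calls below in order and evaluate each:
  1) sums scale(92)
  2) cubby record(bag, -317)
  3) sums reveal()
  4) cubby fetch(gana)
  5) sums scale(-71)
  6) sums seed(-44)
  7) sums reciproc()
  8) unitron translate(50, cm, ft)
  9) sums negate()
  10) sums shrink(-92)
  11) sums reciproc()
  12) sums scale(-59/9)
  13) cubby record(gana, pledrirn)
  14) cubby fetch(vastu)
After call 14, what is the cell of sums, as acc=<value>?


Answer: acc=-2596/36441

Derivation:
[in] sums scale x='92'
[out] 0
[in] cubby record k='bag' v='-317'
[out] 943
[in] sums reveal
[out] 0
[in] cubby fetch k='gana'
[out] 803
[in] sums scale x='-71'
[out] 0
[in] sums seed x='-44'
[out] -44
[in] sums reciproc
[out] -1/44
[in] unitron translate v='50' u_from='cm' u_to='ft'
[out] 625/381
[in] sums negate
[out] 1/44
[in] sums shrink x='-92'
[out] 4049/44
[in] sums reciproc
[out] 44/4049
[in] sums scale x='-59/9'
[out] -2596/36441
[in] cubby record k='gana' v='pledrirn'
[out] 803
[in] cubby fetch k='vastu'
[out] -2


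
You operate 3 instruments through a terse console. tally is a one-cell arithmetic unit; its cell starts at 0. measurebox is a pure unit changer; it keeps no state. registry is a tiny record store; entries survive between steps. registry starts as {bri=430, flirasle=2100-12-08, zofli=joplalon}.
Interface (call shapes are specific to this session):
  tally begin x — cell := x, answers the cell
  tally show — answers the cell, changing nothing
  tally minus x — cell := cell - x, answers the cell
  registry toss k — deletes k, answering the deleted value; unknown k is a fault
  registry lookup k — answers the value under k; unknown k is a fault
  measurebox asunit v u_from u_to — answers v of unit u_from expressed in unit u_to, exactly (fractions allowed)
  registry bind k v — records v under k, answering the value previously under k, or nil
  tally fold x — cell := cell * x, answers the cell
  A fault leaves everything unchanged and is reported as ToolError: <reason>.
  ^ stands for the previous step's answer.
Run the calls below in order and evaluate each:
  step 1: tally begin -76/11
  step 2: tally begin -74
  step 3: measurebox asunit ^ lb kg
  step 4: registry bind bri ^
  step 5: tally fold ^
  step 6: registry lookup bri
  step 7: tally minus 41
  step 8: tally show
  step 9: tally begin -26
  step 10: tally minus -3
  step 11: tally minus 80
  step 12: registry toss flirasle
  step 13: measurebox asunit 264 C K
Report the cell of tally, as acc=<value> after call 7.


> tally begin x=-76/11
[out] -76/11
> tally begin x=-74
[out] -74
> measurebox asunit v=^ u_from=lb u_to=kg
[out] -1678291769/50000000
> registry bind k=bri v=^
[out] 430
> tally fold x=^
[out] -31820
> registry lookup k=bri
[out] -1678291769/50000000
> tally minus x=41
[out] -31861
> tally show
[out] -31861
> tally begin x=-26
[out] -26
> tally minus x=-3
[out] -23
> tally minus x=80
[out] -103
> registry toss k=flirasle
[out] 2100-12-08
> measurebox asunit v=264 u_from=C u_to=K
[out] 10743/20

Answer: acc=-31861


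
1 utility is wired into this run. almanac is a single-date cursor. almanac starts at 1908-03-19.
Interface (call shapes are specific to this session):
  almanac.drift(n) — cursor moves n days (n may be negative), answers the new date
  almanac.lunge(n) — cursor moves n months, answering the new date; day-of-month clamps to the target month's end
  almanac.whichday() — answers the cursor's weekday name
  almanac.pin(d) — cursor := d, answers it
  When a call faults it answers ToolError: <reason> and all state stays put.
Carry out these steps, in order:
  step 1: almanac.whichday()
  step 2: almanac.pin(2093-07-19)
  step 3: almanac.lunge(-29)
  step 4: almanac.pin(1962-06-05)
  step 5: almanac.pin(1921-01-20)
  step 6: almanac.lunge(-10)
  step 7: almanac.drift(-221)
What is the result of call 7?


I try almanac.whichday: Thursday.
Using almanac.pin on d→2093-07-19, and see 2093-07-19.
I try almanac.lunge on n→-29, — result: 2091-02-19.
Using almanac.pin on d→1962-06-05, — result: 1962-06-05.
Now I run almanac.pin on d→1921-01-20, and get 1921-01-20.
Next I call almanac.lunge on n→-10, giving 1920-03-20.
Then almanac.drift on n→-221, and get 1919-08-12.

Answer: 1919-08-12


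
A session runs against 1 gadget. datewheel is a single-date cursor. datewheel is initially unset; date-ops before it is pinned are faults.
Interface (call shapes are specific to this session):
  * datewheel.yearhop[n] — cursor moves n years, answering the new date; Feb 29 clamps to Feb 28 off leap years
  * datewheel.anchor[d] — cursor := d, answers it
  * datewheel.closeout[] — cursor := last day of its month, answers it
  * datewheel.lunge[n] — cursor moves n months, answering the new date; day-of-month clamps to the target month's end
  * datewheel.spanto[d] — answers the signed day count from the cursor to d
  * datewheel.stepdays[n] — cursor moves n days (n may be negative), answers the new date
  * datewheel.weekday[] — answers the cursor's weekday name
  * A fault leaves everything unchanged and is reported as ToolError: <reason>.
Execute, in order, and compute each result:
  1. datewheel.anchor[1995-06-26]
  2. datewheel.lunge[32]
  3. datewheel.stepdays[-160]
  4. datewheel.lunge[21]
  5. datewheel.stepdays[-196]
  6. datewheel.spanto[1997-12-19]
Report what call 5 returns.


Step: datewheel.anchor[d='1995-06-26']
Result: 1995-06-26
Step: datewheel.lunge[n='32']
Result: 1998-02-26
Step: datewheel.stepdays[n='-160']
Result: 1997-09-19
Step: datewheel.lunge[n='21']
Result: 1999-06-19
Step: datewheel.stepdays[n='-196']
Result: 1998-12-05
Step: datewheel.spanto[d='1997-12-19']
Result: -351

Answer: 1998-12-05


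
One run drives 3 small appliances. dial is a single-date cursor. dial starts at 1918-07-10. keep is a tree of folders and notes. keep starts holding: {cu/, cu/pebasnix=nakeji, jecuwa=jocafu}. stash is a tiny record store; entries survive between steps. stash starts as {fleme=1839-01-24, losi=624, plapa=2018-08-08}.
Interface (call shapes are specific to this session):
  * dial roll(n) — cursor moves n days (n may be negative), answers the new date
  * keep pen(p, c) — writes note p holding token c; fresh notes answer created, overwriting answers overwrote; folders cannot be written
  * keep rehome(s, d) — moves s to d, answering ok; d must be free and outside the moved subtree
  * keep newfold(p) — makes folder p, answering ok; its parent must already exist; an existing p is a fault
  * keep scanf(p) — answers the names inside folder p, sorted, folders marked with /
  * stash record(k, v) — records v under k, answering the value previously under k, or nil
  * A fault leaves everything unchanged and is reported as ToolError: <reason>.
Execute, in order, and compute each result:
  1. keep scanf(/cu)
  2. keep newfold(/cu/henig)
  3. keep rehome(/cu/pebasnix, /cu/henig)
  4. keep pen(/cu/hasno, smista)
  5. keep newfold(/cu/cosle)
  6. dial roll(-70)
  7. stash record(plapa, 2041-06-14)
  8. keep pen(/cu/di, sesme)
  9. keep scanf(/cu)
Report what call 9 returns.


Answer: [cosle/, di, hasno, henig/, pebasnix]

Derivation:
I try keep scanf with p='/cu', → [pebasnix].
Invoking keep newfold with p='/cu/henig': ok.
I try keep rehome with s='/cu/pebasnix', d='/cu/henig': ToolError: exists.
Then keep pen with p='/cu/hasno', c='smista', → created.
Using keep newfold with p='/cu/cosle', — result: ok.
Using dial roll with n='-70', — result: 1918-05-01.
Then stash record with k='plapa', v='2041-06-14', yielding 2018-08-08.
I invoke keep pen with p='/cu/di', c='sesme', and see created.
Next I call keep scanf with p='/cu', — result: [cosle/, di, hasno, henig/, pebasnix].


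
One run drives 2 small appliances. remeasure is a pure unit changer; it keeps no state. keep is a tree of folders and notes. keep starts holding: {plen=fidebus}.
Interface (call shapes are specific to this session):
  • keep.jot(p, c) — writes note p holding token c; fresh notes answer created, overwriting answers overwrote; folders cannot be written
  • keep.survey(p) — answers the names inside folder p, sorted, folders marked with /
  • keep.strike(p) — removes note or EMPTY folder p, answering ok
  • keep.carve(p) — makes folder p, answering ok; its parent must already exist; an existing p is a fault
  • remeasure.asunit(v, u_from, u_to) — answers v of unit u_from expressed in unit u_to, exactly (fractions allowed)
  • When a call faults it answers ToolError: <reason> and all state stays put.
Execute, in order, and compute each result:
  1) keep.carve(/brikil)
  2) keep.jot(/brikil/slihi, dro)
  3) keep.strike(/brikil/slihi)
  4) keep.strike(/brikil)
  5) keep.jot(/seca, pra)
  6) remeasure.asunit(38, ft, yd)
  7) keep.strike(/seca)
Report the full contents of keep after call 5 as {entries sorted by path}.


[in] carve p='/brikil'
= ok
[in] jot p='/brikil/slihi' c='dro'
= created
[in] strike p='/brikil/slihi'
= ok
[in] strike p='/brikil'
= ok
[in] jot p='/seca' c='pra'
= created
[in] asunit v='38' u_from='ft' u_to='yd'
= 38/3
[in] strike p='/seca'
= ok

Answer: {plen=fidebus, seca=pra}


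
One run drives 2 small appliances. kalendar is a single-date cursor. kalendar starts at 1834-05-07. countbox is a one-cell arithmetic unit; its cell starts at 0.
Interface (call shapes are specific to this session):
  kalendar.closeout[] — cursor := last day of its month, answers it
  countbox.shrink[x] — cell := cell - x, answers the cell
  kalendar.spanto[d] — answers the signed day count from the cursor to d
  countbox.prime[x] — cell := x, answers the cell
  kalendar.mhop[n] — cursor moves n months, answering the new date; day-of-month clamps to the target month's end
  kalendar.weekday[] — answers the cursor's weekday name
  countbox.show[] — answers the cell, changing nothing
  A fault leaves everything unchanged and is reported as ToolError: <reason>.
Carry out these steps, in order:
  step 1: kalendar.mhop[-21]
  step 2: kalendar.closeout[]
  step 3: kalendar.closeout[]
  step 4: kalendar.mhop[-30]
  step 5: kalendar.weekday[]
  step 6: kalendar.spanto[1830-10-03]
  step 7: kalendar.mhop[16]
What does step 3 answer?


Answer: 1832-08-31

Derivation:
! mhop(n='-21') -> 1832-08-07
! closeout() -> 1832-08-31
! closeout() -> 1832-08-31
! mhop(n='-30') -> 1830-02-28
! weekday() -> Sunday
! spanto(d='1830-10-03') -> 217
! mhop(n='16') -> 1831-06-28


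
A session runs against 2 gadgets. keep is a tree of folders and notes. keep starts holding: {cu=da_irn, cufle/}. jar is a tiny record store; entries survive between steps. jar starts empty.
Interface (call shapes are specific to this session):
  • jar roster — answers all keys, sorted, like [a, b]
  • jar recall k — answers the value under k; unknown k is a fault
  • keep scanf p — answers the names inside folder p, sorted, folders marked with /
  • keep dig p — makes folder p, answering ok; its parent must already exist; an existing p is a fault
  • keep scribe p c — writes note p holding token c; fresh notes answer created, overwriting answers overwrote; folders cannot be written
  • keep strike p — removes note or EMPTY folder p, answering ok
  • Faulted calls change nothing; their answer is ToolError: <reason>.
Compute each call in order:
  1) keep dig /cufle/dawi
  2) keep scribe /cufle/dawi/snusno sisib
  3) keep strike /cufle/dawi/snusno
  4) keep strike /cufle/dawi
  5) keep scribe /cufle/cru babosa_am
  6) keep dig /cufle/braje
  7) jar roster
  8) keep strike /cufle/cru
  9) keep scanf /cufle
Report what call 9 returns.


Answer: [braje/]

Derivation:
Calling keep dig with p: /cufle/dawi, giving ok.
I call keep scribe with p: /cufle/dawi/snusno, c: sisib, giving created.
I invoke keep strike with p: /cufle/dawi/snusno, and see ok.
Using keep strike with p: /cufle/dawi, and see ok.
Calling keep scribe with p: /cufle/cru, c: babosa_am, → created.
I invoke keep dig with p: /cufle/braje, and get ok.
I invoke jar roster(), and see [].
I invoke keep strike with p: /cufle/cru, — result: ok.
I call keep scanf with p: /cufle, — result: [braje/].


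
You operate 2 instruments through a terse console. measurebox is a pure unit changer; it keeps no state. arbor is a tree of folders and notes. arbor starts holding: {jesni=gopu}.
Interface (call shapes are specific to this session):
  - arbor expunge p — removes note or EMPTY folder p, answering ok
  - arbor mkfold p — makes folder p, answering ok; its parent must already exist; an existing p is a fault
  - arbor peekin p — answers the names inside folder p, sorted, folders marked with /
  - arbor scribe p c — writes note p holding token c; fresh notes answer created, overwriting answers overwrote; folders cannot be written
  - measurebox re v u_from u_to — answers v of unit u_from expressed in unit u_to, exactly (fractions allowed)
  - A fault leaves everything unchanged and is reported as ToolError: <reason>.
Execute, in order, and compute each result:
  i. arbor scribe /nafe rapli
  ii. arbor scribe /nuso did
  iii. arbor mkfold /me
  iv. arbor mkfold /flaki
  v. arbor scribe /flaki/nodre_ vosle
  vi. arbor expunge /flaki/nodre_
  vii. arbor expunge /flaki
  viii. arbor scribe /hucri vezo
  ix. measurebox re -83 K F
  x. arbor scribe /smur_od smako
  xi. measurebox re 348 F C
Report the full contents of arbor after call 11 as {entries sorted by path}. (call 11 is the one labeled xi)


Answer: {hucri=vezo, jesni=gopu, me/, nafe=rapli, nuso=did, smur_od=smako}

Derivation:
I run arbor scribe with p=/nafe, c=rapli, → created.
I use arbor scribe with p=/nuso, c=did, and observe created.
I use arbor mkfold with p=/me, giving ok.
I invoke arbor mkfold with p=/flaki, yielding ok.
Next I call arbor scribe with p=/flaki/nodre_, c=vosle, and observe created.
I try arbor expunge with p=/flaki/nodre_, and get ok.
Invoking arbor expunge with p=/flaki, and get ok.
Using arbor scribe with p=/hucri, c=vezo, which returns created.
Using measurebox re with v=-83, u_from=K, u_to=F, yielding -60907/100.
I use arbor scribe with p=/smur_od, c=smako, and see created.
I use measurebox re with v=348, u_from=F, u_to=C, which returns 1580/9.


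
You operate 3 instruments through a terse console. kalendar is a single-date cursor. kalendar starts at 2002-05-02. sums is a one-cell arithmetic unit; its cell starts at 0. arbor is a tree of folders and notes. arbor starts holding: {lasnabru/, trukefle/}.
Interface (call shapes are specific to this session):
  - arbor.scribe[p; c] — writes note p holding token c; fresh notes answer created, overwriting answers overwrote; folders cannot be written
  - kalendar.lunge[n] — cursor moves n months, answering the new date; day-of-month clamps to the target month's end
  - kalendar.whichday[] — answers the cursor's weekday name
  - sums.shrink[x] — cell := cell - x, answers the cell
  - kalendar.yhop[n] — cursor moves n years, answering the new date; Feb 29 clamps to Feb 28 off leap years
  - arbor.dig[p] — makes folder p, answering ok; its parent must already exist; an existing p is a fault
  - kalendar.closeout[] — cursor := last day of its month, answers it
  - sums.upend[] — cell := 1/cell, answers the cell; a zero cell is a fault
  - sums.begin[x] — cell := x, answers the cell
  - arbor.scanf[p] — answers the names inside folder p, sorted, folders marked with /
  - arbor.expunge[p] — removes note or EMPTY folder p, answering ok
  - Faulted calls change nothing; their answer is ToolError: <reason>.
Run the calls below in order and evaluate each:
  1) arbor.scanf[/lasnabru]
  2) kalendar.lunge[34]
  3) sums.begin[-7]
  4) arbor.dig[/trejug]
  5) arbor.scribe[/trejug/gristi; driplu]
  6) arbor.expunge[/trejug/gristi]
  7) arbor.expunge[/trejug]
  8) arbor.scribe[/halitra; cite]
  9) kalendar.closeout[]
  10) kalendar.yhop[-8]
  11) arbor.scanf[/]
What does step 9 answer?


Answer: 2005-03-31

Derivation:
Do: scanf[/lasnabru]
See: []
Do: lunge[34]
See: 2005-03-02
Do: begin[-7]
See: -7
Do: dig[/trejug]
See: ok
Do: scribe[/trejug/gristi; driplu]
See: created
Do: expunge[/trejug/gristi]
See: ok
Do: expunge[/trejug]
See: ok
Do: scribe[/halitra; cite]
See: created
Do: closeout[]
See: 2005-03-31
Do: yhop[-8]
See: 1997-03-31
Do: scanf[/]
See: [halitra, lasnabru/, trukefle/]


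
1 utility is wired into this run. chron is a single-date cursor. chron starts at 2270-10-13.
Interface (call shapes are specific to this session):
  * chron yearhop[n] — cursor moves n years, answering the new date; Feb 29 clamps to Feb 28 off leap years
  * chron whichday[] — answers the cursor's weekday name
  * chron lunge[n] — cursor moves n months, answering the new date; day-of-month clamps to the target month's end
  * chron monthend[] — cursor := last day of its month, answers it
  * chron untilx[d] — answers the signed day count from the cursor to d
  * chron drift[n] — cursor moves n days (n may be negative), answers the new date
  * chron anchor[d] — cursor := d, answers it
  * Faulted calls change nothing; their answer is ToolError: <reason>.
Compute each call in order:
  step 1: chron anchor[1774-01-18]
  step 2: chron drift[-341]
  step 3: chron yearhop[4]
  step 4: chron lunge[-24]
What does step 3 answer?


;; chron anchor(d=1774-01-18) : 1774-01-18
;; chron drift(n=-341) : 1773-02-11
;; chron yearhop(n=4) : 1777-02-11
;; chron lunge(n=-24) : 1775-02-11

Answer: 1777-02-11


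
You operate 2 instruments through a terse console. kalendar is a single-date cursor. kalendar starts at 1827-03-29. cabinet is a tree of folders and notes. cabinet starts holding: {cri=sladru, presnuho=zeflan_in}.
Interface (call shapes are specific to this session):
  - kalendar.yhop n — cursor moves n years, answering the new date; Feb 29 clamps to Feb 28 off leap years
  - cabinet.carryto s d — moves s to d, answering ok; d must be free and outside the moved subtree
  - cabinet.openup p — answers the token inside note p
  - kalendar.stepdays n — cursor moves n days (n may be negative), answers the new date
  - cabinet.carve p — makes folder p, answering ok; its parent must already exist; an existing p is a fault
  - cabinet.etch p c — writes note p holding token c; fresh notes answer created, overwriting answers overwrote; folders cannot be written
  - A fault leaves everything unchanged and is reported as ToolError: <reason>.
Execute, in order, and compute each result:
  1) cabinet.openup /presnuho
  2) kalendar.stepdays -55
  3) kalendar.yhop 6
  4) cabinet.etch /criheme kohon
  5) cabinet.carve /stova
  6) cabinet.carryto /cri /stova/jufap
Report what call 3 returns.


Answer: 1833-02-02

Derivation:
-> cabinet.openup(p='/presnuho')
<- zeflan_in
-> kalendar.stepdays(n='-55')
<- 1827-02-02
-> kalendar.yhop(n='6')
<- 1833-02-02
-> cabinet.etch(p='/criheme', c='kohon')
<- created
-> cabinet.carve(p='/stova')
<- ok
-> cabinet.carryto(s='/cri', d='/stova/jufap')
<- ok


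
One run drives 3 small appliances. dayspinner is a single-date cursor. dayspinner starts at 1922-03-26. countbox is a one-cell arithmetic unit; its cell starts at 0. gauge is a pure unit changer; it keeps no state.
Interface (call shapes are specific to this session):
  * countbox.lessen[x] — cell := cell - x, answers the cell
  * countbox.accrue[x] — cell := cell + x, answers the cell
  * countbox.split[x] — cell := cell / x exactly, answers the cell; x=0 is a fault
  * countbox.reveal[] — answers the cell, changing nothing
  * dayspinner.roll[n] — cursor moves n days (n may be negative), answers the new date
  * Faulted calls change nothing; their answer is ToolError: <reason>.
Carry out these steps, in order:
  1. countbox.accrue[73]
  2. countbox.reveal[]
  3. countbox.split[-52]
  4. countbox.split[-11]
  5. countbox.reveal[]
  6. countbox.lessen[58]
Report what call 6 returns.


Step: countbox.accrue[x=73]
Result: 73
Step: countbox.reveal[]
Result: 73
Step: countbox.split[x=-52]
Result: -73/52
Step: countbox.split[x=-11]
Result: 73/572
Step: countbox.reveal[]
Result: 73/572
Step: countbox.lessen[x=58]
Result: -33103/572

Answer: -33103/572


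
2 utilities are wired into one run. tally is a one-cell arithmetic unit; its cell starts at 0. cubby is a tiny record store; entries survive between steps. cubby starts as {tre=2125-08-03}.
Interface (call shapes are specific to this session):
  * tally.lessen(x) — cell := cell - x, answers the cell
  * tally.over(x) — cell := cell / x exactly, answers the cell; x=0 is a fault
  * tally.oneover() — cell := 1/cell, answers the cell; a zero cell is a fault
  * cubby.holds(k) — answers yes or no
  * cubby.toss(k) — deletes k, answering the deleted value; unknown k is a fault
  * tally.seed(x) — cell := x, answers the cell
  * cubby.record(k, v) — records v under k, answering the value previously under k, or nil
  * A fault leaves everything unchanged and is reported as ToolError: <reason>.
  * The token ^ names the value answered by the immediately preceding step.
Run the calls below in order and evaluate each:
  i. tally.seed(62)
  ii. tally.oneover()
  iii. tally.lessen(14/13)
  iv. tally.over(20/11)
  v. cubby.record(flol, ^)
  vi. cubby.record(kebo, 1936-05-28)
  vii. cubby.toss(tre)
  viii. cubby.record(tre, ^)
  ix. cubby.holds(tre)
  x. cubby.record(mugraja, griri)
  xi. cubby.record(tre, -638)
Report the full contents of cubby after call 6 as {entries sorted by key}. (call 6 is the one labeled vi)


>> seed(x: 62)
<< 62
>> oneover()
<< 1/62
>> lessen(x: 14/13)
<< -855/806
>> over(x: 20/11)
<< -1881/3224
>> record(k: flol, v: ^)
<< nil
>> record(k: kebo, v: 1936-05-28)
<< nil
>> toss(k: tre)
<< 2125-08-03
>> record(k: tre, v: ^)
<< nil
>> holds(k: tre)
<< yes
>> record(k: mugraja, v: griri)
<< nil
>> record(k: tre, v: -638)
<< 2125-08-03

Answer: {flol=-1881/3224, kebo=1936-05-28, tre=2125-08-03}


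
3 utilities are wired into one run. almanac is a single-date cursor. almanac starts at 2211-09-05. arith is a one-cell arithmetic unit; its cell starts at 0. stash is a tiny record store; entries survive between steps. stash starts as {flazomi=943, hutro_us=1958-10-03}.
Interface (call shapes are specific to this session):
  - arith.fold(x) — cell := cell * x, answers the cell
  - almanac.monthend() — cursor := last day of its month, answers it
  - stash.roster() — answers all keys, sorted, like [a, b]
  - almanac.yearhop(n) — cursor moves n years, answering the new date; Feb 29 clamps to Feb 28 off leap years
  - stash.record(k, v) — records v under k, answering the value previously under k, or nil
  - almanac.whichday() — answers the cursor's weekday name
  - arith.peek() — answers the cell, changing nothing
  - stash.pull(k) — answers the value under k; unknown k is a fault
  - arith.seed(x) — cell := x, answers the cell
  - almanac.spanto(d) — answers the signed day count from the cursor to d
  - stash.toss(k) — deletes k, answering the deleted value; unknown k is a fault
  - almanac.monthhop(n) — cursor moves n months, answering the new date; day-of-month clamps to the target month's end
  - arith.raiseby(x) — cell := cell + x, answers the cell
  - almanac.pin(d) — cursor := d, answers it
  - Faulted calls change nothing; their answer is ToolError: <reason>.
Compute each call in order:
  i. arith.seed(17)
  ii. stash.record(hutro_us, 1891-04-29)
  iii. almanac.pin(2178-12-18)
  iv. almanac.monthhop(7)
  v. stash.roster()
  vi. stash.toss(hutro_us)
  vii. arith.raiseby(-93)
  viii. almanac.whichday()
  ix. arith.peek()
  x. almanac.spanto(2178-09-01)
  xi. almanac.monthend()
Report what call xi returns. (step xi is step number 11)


Do: arith.seed[17]
See: 17
Do: stash.record[hutro_us; 1891-04-29]
See: 1958-10-03
Do: almanac.pin[2178-12-18]
See: 2178-12-18
Do: almanac.monthhop[7]
See: 2179-07-18
Do: stash.roster[]
See: [flazomi, hutro_us]
Do: stash.toss[hutro_us]
See: 1891-04-29
Do: arith.raiseby[-93]
See: -76
Do: almanac.whichday[]
See: Sunday
Do: arith.peek[]
See: -76
Do: almanac.spanto[2178-09-01]
See: -320
Do: almanac.monthend[]
See: 2179-07-31

Answer: 2179-07-31


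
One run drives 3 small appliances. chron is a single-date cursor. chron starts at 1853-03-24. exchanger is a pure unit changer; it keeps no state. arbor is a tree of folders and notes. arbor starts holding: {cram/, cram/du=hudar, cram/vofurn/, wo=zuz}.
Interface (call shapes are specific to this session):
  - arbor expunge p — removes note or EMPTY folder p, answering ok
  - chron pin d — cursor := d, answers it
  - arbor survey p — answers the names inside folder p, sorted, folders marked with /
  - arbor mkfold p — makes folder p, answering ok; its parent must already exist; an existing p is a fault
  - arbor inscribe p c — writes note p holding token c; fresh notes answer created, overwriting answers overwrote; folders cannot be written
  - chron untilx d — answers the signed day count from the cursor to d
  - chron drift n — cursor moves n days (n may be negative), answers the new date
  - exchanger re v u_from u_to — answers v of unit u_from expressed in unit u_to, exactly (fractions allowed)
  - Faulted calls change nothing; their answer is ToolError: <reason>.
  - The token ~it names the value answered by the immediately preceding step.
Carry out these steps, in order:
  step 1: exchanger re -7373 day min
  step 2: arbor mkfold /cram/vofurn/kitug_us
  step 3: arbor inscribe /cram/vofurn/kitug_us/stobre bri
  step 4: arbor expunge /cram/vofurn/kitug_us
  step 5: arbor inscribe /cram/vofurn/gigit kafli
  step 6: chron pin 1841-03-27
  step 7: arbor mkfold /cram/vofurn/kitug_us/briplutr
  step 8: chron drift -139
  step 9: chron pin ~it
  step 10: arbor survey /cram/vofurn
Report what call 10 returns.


Answer: [gigit, kitug_us/]

Derivation:
Using exchanger re on v=-7373, u_from=day, u_to=min, giving -10617120.
Next I call arbor mkfold on p=/cram/vofurn/kitug_us: ok.
I invoke arbor inscribe on p=/cram/vofurn/kitug_us/stobre, c=bri, — result: created.
Next I call arbor expunge on p=/cram/vofurn/kitug_us, and get ToolError: not empty.
I invoke arbor inscribe on p=/cram/vofurn/gigit, c=kafli, — result: created.
I try chron pin on d=1841-03-27, which returns 1841-03-27.
Next I call arbor mkfold on p=/cram/vofurn/kitug_us/briplutr, — result: ok.
Then chron drift on n=-139, and observe 1840-11-08.
I try chron pin on d=~it, giving 1840-11-08.
Using arbor survey on p=/cram/vofurn, and get [gigit, kitug_us/].


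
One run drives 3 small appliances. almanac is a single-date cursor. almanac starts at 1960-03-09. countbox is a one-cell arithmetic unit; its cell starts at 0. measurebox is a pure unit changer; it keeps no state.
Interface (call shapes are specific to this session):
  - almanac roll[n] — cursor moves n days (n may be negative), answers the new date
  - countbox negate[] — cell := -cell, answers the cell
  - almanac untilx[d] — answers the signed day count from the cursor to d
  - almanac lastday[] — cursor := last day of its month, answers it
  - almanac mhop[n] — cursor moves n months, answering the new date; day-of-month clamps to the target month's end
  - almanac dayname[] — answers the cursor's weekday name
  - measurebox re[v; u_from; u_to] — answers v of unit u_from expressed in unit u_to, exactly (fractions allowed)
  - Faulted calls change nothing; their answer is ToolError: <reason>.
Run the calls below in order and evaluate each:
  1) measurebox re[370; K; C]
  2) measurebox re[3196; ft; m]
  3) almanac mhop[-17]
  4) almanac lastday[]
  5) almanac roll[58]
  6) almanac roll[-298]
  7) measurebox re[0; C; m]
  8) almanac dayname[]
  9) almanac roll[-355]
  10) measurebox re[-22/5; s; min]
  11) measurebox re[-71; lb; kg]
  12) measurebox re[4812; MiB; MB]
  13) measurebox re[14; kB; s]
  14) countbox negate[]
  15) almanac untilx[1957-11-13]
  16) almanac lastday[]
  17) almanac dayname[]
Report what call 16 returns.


Answer: 1957-03-31

Derivation:
# measurebox re(v=370, u_from=K, u_to=C) ~> 1937/20
# measurebox re(v=3196, u_from=ft, u_to=m) ~> 608838/625
# almanac mhop(n=-17) ~> 1958-10-09
# almanac lastday() ~> 1958-10-31
# almanac roll(n=58) ~> 1958-12-28
# almanac roll(n=-298) ~> 1958-03-05
# measurebox re(v=0, u_from=C, u_to=m) ~> ToolError: incompatible units
# almanac dayname() ~> Wednesday
# almanac roll(n=-355) ~> 1957-03-15
# measurebox re(v=-22/5, u_from=s, u_to=min) ~> -11/150
# measurebox re(v=-71, u_from=lb, u_to=kg) ~> -3220505827/100000000
# measurebox re(v=4812, u_from=MiB, u_to=MB) ~> 78839808/15625
# measurebox re(v=14, u_from=kB, u_to=s) ~> ToolError: incompatible units
# countbox negate() ~> 0
# almanac untilx(d=1957-11-13) ~> 243
# almanac lastday() ~> 1957-03-31
# almanac dayname() ~> Sunday


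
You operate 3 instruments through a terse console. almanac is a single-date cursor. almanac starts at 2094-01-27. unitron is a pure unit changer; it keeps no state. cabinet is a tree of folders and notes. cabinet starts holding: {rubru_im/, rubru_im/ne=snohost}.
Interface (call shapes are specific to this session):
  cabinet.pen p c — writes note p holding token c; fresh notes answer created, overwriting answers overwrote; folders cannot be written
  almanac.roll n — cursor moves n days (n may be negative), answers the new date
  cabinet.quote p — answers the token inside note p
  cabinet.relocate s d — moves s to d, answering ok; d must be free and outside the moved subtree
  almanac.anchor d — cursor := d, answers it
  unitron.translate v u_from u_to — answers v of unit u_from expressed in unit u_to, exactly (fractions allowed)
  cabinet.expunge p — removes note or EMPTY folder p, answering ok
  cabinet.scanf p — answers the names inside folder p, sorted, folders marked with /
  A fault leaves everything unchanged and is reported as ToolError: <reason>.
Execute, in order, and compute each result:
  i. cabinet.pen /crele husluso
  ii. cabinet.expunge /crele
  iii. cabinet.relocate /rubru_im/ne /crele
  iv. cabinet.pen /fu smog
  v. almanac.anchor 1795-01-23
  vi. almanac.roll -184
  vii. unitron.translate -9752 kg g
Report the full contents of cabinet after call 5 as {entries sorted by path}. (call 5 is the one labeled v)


Answer: {crele=snohost, fu=smog, rubru_im/}

Derivation:
! 1. cabinet.pen(/crele, husluso) : created
! 2. cabinet.expunge(/crele) : ok
! 3. cabinet.relocate(/rubru_im/ne, /crele) : ok
! 4. cabinet.pen(/fu, smog) : created
! 5. almanac.anchor(1795-01-23) : 1795-01-23
! 6. almanac.roll(-184) : 1794-07-23
! 7. unitron.translate(-9752, kg, g) : -9752000


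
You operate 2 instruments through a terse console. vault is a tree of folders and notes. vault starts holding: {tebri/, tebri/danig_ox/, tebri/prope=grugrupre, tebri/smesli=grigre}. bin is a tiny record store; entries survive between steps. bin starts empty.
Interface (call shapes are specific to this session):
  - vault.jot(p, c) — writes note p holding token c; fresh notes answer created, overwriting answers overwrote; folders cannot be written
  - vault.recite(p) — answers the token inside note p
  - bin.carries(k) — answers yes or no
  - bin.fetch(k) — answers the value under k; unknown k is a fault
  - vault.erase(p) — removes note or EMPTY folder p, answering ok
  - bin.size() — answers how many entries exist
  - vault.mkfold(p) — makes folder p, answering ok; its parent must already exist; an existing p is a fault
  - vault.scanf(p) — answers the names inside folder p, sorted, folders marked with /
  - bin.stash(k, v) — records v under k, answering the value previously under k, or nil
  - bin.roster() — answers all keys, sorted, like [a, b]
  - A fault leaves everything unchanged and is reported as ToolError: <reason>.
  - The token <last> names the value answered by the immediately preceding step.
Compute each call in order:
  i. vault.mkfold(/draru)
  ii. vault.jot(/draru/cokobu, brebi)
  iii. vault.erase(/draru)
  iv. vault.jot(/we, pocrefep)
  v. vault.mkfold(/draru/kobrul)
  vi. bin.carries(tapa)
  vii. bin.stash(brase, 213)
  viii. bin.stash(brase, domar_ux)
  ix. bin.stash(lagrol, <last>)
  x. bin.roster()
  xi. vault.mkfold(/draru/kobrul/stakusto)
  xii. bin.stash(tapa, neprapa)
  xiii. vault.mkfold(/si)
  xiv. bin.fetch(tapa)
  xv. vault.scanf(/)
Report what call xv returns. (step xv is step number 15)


Answer: [draru/, si/, tebri/, we]

Derivation:
I invoke mkfold with p=/draru, → ok.
Then jot with p=/draru/cokobu, c=brebi, and observe created.
Then erase with p=/draru: ToolError: not empty.
I use jot with p=/we, c=pocrefep, which returns created.
Invoking mkfold with p=/draru/kobrul, and observe ok.
Calling carries with k=tapa, and see no.
I try stash with k=brase, v=213, and get nil.
Next I call stash with k=brase, v=domar_ux, which returns 213.
Using stash with k=lagrol, v=<last>, and see nil.
I invoke roster(), yielding [brase, lagrol].
I use mkfold with p=/draru/kobrul/stakusto, yielding ok.
Calling stash with k=tapa, v=neprapa, which returns nil.
I run mkfold with p=/si, → ok.
I try fetch with k=tapa, and see neprapa.
I invoke scanf with p=/, and see [draru/, si/, tebri/, we].


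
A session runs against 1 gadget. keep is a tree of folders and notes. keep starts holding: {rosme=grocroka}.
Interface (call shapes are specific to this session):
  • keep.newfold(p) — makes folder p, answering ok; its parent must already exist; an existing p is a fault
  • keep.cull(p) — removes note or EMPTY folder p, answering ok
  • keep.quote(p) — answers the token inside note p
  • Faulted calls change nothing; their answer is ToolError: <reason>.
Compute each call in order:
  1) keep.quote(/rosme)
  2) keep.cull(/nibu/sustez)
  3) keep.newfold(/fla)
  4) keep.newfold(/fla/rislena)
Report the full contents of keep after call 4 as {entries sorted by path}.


>> keep.quote(p→/rosme)
<< grocroka
>> keep.cull(p→/nibu/sustez)
<< ToolError: not found
>> keep.newfold(p→/fla)
<< ok
>> keep.newfold(p→/fla/rislena)
<< ok

Answer: {fla/, fla/rislena/, rosme=grocroka}


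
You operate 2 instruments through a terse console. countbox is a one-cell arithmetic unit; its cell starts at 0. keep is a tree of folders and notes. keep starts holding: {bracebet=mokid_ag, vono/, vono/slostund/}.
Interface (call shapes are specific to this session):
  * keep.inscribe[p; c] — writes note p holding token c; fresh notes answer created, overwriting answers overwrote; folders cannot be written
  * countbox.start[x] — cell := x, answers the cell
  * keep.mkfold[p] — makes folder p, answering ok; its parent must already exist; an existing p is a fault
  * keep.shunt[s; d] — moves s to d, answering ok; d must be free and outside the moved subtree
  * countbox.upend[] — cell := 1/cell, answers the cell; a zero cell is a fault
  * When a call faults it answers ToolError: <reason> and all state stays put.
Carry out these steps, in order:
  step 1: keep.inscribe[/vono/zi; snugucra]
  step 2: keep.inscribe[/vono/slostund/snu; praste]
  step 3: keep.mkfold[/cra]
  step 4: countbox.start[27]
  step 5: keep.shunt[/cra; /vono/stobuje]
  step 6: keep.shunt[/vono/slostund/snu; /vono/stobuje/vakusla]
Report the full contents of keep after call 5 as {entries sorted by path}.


I call inscribe with p→/vono/zi, c→snugucra, which returns created.
Invoking inscribe with p→/vono/slostund/snu, c→praste, yielding created.
I try mkfold with p→/cra, yielding ok.
Then start with x→27, → 27.
I run shunt with s→/cra, d→/vono/stobuje: ok.
I use shunt with s→/vono/slostund/snu, d→/vono/stobuje/vakusla, → ok.

Answer: {bracebet=mokid_ag, vono/, vono/slostund/, vono/slostund/snu=praste, vono/stobuje/, vono/zi=snugucra}


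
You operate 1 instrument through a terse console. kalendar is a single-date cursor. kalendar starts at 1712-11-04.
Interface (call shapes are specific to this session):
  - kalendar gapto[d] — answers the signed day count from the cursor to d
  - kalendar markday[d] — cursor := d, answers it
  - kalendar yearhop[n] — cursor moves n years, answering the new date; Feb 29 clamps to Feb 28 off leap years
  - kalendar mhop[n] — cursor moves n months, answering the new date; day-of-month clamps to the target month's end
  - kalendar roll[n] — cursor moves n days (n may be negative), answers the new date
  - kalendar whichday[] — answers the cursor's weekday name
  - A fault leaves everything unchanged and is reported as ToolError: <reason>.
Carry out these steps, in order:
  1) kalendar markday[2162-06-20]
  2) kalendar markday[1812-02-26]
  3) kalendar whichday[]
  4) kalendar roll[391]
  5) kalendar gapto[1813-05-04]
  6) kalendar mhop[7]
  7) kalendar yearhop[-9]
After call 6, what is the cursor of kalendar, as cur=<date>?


Answer: cur=1813-10-23

Derivation:
-- kalendar markday(d→2162-06-20) => 2162-06-20
-- kalendar markday(d→1812-02-26) => 1812-02-26
-- kalendar whichday() => Wednesday
-- kalendar roll(n→391) => 1813-03-23
-- kalendar gapto(d→1813-05-04) => 42
-- kalendar mhop(n→7) => 1813-10-23
-- kalendar yearhop(n→-9) => 1804-10-23
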